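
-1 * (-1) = 1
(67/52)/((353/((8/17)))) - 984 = -76764658/78013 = -984.00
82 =82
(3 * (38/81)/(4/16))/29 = 152/783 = 0.19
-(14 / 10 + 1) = -12 / 5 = -2.40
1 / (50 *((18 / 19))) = 19 / 900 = 0.02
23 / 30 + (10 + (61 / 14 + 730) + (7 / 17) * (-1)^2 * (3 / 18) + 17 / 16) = 7104347 / 9520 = 746.25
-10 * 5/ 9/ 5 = -10/ 9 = -1.11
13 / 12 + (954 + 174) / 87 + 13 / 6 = 1881 / 116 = 16.22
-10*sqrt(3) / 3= -5.77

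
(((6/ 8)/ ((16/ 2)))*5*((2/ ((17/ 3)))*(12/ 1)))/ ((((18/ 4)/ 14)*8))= 0.77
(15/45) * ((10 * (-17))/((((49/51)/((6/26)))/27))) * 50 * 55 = -643747500/637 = -1010592.62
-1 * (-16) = 16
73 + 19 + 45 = 137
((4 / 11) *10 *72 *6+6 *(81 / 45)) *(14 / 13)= 1217916 / 715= 1703.38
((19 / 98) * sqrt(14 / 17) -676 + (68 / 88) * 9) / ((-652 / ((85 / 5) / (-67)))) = -250223 / 961048 + 19 * sqrt(238) / 4281032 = -0.26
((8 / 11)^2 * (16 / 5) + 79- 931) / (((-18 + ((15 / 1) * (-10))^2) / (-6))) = 514436 / 2266935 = 0.23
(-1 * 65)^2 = 4225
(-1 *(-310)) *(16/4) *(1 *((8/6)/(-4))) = -1240/3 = -413.33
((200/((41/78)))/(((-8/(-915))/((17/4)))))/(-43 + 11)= -15166125/2624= -5779.77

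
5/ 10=0.50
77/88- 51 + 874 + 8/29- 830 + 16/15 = -16643/3480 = -4.78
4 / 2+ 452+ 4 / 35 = 15894 / 35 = 454.11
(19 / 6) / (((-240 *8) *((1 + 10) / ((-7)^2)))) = -931 / 126720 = -0.01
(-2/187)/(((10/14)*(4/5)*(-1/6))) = 21/187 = 0.11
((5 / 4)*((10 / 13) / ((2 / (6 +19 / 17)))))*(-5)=-15125 / 884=-17.11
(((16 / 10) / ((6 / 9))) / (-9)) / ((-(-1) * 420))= -1 / 1575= -0.00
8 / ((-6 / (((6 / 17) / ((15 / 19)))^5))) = -0.02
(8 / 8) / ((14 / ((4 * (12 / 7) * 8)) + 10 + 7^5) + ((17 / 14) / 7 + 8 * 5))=9408 / 158594689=0.00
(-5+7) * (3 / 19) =6 / 19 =0.32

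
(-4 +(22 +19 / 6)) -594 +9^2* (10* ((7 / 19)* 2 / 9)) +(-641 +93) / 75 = -488133 / 950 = -513.82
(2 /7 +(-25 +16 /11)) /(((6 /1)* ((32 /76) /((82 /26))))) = -465063 /16016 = -29.04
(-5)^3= -125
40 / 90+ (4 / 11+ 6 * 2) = 1268 / 99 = 12.81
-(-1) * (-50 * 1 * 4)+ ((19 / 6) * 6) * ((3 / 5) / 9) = -2981 / 15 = -198.73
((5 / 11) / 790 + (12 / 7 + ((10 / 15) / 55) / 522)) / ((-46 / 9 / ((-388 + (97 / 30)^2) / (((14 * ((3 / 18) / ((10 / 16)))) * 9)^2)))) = 27754044272041 / 247352306826240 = 0.11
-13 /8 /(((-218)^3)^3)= 13 /8896074872595699257344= 0.00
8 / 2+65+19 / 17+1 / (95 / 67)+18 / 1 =143449 / 1615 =88.82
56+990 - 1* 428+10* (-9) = 528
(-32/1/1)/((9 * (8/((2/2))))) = -4/9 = -0.44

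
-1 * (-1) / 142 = 1 / 142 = 0.01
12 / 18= 2 / 3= 0.67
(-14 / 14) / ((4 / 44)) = -11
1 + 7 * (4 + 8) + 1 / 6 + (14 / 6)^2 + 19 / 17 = 28069 / 306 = 91.73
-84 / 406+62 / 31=52 / 29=1.79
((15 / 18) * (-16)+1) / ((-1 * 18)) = 37 / 54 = 0.69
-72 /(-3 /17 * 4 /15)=1530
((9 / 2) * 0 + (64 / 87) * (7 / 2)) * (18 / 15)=448 / 145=3.09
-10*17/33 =-170/33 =-5.15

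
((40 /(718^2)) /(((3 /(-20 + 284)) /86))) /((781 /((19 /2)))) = 65360 /9150551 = 0.01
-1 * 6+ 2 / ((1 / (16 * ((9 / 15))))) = 66 / 5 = 13.20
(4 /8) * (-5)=-2.50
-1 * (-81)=81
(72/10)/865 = 36/4325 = 0.01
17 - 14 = 3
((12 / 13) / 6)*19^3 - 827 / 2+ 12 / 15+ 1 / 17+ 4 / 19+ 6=27243117 / 41990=648.80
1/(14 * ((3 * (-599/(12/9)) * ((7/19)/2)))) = -76/264159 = -0.00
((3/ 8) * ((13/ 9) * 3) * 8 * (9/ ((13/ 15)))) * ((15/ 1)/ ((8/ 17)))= 34425/ 8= 4303.12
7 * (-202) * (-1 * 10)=14140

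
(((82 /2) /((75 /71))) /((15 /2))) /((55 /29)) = 168838 /61875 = 2.73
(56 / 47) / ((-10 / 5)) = -28 / 47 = -0.60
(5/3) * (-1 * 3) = -5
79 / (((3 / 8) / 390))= 82160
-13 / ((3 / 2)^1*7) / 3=-26 / 63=-0.41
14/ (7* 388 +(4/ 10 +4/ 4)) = 10/ 1941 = 0.01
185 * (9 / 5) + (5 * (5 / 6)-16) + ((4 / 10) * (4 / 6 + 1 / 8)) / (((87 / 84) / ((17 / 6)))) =322.03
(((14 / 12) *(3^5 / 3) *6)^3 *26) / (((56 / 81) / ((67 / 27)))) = 68044111317 / 4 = 17011027829.25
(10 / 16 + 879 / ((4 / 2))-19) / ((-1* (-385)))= 3369 / 3080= 1.09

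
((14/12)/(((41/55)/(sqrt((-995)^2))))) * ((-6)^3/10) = -1379070/41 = -33635.85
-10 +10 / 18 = -85 / 9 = -9.44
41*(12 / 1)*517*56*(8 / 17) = 113955072 / 17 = 6703239.53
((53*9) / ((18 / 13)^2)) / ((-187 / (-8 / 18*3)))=8957 / 5049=1.77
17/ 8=2.12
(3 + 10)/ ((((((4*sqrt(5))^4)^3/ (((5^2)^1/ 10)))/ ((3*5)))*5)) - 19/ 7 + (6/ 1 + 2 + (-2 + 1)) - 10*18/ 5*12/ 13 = -276194918396451/ 9542041600000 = -28.95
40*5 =200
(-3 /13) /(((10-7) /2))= -2 /13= -0.15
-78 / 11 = -7.09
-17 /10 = -1.70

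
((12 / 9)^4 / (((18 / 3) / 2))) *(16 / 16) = 256 / 243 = 1.05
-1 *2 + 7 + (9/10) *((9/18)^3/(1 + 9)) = 5.01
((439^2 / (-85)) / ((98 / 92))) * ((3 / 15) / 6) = -4432583 / 62475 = -70.95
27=27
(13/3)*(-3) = -13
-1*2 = -2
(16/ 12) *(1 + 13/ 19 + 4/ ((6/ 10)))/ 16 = 119/ 171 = 0.70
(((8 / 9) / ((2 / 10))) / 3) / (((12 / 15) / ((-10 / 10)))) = -50 / 27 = -1.85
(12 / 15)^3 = 64 / 125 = 0.51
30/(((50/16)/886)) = 42528/5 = 8505.60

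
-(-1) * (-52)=-52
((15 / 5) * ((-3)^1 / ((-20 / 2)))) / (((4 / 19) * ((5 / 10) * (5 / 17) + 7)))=323 / 540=0.60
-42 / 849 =-0.05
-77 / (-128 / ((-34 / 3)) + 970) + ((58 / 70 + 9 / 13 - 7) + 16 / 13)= -32841901 / 7590310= -4.33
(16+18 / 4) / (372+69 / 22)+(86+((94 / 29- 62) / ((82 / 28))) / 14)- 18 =653744683 / 9812817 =66.62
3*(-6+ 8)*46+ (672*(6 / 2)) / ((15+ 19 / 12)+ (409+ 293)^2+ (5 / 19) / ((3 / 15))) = 31012756116 / 112363393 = 276.00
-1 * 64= -64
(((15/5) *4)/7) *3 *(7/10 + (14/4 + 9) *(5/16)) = 6633/280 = 23.69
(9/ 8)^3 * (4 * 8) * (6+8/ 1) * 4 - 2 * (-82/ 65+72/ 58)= 9619307/ 3770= 2551.54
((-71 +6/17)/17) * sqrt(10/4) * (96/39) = -19216 * sqrt(10)/3757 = -16.17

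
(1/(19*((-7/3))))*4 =-12/133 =-0.09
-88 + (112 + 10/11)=274/11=24.91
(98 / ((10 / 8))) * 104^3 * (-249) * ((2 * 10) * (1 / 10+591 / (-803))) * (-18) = -20186163690061824 / 4015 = -5027687095905.81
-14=-14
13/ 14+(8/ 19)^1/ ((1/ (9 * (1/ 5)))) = 2243/ 1330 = 1.69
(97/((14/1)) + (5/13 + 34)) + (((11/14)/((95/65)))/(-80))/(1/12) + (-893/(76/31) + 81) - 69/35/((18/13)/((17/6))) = -30630469/124488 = -246.05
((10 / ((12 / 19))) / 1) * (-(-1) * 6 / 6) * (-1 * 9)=-285 / 2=-142.50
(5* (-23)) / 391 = -5 / 17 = -0.29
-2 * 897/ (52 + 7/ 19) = -34086/ 995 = -34.26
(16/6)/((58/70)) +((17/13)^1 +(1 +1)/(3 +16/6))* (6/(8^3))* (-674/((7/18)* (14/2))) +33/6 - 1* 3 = 54273389/60295872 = 0.90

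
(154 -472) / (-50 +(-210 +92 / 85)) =4505 / 3668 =1.23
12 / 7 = 1.71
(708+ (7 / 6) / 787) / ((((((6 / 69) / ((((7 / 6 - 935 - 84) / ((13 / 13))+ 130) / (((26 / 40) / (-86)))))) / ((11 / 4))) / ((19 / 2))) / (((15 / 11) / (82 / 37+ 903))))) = 309552611219113675 / 8224005192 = 37640128.38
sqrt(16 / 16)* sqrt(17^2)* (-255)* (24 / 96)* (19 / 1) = -82365 / 4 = -20591.25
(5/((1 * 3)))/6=5/18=0.28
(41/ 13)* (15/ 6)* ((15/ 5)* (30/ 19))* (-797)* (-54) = 397025550/ 247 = 1607390.89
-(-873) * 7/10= 6111/10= 611.10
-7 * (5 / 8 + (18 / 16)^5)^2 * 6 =-132822098661 / 536870912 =-247.40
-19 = -19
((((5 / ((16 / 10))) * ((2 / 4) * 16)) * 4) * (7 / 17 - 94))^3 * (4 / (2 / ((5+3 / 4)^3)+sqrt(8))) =3135985319670848000000 / 727290260833 - 596180209131800119000000 * sqrt(2) / 727290260833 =-1154958614585.14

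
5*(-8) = -40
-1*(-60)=60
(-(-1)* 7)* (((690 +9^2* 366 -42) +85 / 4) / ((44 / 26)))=125394.90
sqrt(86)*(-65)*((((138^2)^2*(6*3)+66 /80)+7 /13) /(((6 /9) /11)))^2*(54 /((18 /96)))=-112941819004139283512994803361*sqrt(86) /520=-2014191041599450431997190000.00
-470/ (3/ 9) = -1410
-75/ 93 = -25/ 31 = -0.81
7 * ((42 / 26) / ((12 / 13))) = 49 / 4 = 12.25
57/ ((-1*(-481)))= 57/ 481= 0.12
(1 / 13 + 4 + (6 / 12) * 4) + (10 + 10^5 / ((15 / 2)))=520627 / 39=13349.41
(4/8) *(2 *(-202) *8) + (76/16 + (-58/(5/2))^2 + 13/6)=-321253/300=-1070.84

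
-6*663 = -3978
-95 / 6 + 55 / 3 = 5 / 2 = 2.50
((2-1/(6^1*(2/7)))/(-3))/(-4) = 17/144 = 0.12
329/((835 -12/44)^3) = 437899/774126376568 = 0.00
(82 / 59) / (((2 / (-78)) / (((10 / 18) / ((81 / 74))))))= -394420 / 14337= -27.51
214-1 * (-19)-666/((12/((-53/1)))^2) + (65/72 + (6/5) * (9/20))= -2870366/225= -12757.18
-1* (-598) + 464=1062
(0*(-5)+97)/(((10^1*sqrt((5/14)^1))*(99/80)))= 776*sqrt(70)/495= 13.12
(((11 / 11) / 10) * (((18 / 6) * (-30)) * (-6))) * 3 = 162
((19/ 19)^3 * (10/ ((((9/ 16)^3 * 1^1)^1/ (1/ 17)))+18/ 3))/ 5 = 115318/ 61965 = 1.86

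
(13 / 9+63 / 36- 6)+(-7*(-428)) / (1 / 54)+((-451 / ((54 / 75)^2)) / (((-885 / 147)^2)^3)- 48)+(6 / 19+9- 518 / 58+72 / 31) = 235969990674192666636136 / 1458983532621890025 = 161735.88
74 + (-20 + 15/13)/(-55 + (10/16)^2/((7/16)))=292858/3939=74.35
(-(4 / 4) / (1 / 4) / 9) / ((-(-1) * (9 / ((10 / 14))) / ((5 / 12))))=-25 / 1701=-0.01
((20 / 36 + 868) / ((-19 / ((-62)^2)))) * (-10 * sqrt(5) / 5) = 60097096 * sqrt(5) / 171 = 785854.92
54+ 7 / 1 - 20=41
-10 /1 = -10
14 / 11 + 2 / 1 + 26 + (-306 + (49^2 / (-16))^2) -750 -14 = 60482123 / 2816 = 21478.03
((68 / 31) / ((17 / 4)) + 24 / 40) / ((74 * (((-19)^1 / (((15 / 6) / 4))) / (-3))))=519 / 348688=0.00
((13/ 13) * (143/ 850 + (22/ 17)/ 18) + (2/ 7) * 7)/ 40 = 17137/ 306000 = 0.06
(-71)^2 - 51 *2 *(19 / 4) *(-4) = 6979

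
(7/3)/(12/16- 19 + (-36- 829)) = -28/10599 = -0.00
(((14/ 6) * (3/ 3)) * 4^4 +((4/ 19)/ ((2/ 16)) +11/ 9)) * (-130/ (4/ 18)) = -6671665/ 19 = -351140.26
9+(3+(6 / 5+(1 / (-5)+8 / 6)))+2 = 16.33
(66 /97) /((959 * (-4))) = -33 /186046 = -0.00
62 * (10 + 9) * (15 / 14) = 8835 / 7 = 1262.14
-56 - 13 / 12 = -685 / 12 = -57.08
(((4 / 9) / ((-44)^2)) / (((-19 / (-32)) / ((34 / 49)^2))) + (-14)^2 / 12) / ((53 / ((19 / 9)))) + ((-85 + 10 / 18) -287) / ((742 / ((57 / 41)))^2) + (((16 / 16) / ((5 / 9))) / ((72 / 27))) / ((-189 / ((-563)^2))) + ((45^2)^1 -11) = 3922964312846801347 / 4444695293429160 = 882.62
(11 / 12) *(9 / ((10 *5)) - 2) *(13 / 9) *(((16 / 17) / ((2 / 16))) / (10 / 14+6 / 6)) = -364364 / 34425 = -10.58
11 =11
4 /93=0.04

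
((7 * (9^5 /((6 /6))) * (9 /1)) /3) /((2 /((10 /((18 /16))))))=5511240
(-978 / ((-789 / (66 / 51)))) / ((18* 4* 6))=0.00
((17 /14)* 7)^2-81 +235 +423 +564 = 4853 /4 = 1213.25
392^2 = 153664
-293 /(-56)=293 /56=5.23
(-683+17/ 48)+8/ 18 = -98237/ 144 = -682.20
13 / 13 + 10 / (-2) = -4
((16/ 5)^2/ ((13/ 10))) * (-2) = -1024/ 65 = -15.75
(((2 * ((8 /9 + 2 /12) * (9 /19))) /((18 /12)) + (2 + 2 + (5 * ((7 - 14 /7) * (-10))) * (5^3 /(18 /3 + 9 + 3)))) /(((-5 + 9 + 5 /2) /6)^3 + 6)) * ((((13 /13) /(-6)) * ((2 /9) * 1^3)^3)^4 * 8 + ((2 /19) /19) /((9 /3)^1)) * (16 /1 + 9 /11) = -80396774046244237184 /10870967893025132343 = -7.40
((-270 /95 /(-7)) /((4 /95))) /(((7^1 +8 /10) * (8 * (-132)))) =-75 /64064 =-0.00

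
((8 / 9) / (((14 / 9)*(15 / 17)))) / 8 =17 / 210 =0.08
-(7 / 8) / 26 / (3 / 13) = -0.15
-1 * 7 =-7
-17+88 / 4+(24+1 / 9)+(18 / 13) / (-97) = 330220 / 11349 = 29.10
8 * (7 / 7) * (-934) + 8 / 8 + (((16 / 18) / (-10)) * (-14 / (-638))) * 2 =-107246261 / 14355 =-7471.00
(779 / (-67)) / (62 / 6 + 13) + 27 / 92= -44187 / 215740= -0.20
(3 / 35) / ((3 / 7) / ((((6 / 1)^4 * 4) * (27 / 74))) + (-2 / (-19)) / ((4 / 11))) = 0.30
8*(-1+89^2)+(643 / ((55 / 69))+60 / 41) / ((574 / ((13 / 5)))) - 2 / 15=1230237730793 / 19415550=63363.53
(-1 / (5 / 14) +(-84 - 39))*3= -1887 / 5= -377.40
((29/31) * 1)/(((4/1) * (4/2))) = 29/248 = 0.12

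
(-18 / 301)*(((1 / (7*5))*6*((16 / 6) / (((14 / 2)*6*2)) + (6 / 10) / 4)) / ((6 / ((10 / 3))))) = -229 / 221235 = -0.00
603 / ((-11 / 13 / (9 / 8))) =-70551 / 88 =-801.72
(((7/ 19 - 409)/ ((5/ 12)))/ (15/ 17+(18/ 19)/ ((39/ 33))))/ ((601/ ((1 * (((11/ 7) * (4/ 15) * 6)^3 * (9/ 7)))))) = -19.80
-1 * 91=-91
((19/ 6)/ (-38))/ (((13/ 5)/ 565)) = -2825/ 156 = -18.11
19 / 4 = 4.75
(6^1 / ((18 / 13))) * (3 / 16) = 13 / 16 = 0.81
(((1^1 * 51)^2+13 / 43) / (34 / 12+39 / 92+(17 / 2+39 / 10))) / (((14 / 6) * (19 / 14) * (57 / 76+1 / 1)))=3704670720 / 123570433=29.98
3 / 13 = 0.23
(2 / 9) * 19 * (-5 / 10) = -19 / 9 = -2.11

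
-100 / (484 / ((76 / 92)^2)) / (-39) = 9025 / 2496351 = 0.00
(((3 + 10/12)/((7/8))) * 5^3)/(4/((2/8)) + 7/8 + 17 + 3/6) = 3680/231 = 15.93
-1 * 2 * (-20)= 40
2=2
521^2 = 271441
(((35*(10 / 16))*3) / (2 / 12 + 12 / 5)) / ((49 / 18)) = 10125 / 1078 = 9.39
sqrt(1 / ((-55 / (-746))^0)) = 1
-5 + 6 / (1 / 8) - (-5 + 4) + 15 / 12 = 45.25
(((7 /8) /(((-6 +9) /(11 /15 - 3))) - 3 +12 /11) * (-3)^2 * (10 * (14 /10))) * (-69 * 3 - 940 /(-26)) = 55327.75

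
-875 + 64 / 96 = -2623 / 3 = -874.33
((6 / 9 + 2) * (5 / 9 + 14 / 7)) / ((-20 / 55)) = -506 / 27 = -18.74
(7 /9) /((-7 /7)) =-7 /9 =-0.78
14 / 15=0.93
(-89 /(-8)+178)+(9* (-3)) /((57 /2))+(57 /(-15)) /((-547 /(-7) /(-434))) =87002949 /415720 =209.28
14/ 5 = 2.80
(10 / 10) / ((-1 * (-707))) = 1 / 707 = 0.00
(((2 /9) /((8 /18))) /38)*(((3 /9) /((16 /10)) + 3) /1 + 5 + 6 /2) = 269 /1824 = 0.15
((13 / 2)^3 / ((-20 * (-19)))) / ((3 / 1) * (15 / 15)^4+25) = 2197 / 85120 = 0.03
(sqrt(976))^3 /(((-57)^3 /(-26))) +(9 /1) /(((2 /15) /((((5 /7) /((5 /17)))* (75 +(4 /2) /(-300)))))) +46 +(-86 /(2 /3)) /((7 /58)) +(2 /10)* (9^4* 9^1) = 101504* sqrt(61) /185193 +3231269 /140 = 23084.77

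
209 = 209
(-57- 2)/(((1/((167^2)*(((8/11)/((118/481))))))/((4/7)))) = -2787451.22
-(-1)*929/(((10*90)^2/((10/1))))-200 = -16199071/81000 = -199.99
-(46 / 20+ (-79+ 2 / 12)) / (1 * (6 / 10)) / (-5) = -1148 / 45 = -25.51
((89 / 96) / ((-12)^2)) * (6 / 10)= 89 / 23040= 0.00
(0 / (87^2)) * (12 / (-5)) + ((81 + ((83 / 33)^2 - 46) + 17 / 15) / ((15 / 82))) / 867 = 18957662 / 70812225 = 0.27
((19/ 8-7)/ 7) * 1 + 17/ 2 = 439/ 56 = 7.84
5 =5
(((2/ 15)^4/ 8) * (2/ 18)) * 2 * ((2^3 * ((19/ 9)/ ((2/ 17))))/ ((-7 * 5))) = -5168/ 143521875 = -0.00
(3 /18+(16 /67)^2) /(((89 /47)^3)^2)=0.00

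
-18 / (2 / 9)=-81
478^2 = 228484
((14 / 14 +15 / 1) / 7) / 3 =16 / 21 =0.76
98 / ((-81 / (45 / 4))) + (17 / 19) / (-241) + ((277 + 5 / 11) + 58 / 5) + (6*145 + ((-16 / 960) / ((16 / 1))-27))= 32448751417 / 29012544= 1118.44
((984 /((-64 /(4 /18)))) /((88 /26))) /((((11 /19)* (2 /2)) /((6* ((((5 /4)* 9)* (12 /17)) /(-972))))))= 0.09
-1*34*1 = -34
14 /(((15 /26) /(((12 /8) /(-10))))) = -91 /25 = -3.64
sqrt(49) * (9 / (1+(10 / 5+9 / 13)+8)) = 819 / 152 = 5.39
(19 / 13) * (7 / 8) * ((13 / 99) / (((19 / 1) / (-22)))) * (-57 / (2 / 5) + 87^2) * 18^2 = -935739 / 2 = -467869.50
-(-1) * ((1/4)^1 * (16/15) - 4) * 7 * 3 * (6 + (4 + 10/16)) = -833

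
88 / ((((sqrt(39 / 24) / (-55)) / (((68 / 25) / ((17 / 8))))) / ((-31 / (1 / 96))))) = 184369152 * sqrt(26) / 65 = 14463106.21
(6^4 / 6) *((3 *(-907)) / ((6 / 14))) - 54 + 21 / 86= -117943647 / 86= -1371437.76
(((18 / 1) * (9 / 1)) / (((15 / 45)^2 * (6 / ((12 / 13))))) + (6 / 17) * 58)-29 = 47687 / 221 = 215.78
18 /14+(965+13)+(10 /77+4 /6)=226399 /231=980.08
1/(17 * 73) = 1/1241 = 0.00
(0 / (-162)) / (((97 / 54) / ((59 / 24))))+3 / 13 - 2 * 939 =-24411 / 13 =-1877.77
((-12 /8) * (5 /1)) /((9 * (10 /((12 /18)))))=-1 /18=-0.06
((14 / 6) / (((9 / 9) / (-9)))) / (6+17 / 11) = -231 / 83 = -2.78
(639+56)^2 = 483025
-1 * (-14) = 14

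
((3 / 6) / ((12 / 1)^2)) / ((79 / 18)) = 1 / 1264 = 0.00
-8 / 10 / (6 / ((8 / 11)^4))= -8192 / 219615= -0.04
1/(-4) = -1/4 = -0.25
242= 242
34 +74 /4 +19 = 143 /2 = 71.50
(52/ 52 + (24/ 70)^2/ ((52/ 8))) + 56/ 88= 289818/ 175175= 1.65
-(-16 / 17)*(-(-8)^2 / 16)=-64 / 17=-3.76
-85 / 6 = -14.17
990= 990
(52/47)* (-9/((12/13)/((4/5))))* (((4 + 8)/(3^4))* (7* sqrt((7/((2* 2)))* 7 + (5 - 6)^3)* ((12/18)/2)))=-9464* sqrt(5)/2115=-10.01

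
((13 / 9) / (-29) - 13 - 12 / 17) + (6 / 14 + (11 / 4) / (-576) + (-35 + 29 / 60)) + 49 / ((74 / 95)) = 22147930111 / 1470954240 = 15.06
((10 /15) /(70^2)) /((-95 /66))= -11 /116375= -0.00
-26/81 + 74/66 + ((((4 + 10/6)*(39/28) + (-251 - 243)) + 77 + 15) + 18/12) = -9774799/24948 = -391.81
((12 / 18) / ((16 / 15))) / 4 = 5 / 32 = 0.16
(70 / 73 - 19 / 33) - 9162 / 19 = -481.83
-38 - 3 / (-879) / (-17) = -189279 / 4981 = -38.00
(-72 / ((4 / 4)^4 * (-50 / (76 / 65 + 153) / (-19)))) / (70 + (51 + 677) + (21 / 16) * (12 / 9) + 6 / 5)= -27417456 / 5206175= -5.27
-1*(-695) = 695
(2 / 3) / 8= 1 / 12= 0.08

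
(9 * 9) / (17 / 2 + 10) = 162 / 37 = 4.38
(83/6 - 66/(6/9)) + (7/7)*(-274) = -2155/6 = -359.17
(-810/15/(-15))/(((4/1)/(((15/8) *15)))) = 405/16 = 25.31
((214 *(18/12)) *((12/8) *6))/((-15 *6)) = -321/10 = -32.10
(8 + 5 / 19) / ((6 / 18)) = 471 / 19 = 24.79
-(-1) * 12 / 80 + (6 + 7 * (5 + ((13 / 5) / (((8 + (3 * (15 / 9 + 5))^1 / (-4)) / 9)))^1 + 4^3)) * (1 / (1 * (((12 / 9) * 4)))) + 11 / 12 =12359 / 120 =102.99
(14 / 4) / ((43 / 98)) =343 / 43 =7.98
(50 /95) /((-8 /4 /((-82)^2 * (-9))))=15925.26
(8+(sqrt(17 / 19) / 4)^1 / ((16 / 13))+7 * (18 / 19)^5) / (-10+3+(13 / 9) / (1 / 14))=117 * sqrt(323) / 144704+297321912 / 294655781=1.02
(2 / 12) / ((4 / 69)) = 23 / 8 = 2.88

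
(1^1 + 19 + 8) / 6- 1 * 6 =-4 / 3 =-1.33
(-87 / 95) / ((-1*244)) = 87 / 23180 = 0.00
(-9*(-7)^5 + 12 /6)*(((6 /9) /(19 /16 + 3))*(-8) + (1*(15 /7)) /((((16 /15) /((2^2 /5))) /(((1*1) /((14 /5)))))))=-8338785655 /78792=-105832.90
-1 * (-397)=397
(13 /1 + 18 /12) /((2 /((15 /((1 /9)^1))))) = 3915 /4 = 978.75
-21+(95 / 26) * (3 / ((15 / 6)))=-216 / 13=-16.62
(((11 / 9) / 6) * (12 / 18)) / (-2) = -11 / 162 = -0.07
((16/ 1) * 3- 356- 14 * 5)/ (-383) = 378/ 383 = 0.99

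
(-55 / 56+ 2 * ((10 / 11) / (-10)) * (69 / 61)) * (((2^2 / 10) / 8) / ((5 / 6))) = -133899 / 1878800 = -0.07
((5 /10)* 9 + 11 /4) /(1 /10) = 145 /2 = 72.50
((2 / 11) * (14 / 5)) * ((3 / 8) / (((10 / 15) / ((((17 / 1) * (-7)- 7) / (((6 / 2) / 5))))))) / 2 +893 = 862.93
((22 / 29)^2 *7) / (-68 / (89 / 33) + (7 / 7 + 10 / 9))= -2713788 / 15562705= -0.17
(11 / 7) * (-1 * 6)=-66 / 7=-9.43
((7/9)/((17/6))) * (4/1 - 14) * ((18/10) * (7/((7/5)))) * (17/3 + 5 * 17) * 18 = -40320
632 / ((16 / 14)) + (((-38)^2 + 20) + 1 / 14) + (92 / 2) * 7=32747 / 14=2339.07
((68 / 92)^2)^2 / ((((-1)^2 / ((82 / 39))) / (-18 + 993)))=171218050 / 279841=611.84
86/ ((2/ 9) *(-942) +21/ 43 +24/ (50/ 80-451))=-0.41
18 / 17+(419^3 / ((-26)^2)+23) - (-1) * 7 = 1250877931 / 11492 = 108847.71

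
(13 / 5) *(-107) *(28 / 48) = -9737 / 60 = -162.28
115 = 115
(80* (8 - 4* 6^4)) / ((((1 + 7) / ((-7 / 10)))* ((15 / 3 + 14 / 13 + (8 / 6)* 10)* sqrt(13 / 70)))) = 108696* sqrt(910) / 757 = 4331.50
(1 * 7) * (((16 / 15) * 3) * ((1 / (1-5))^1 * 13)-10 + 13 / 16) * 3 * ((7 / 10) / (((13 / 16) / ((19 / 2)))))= -4376631 / 1300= -3366.64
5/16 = 0.31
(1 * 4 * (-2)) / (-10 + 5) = 8 / 5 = 1.60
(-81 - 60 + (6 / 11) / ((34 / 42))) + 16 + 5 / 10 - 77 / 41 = -1927549 / 15334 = -125.70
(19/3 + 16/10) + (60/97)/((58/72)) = 367147/42195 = 8.70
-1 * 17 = -17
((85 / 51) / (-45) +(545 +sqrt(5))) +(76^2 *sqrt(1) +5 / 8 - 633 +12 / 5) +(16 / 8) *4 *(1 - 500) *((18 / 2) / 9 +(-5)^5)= sqrt(5) +13474834907 / 1080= 12476701.22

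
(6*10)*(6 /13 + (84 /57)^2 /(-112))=26.53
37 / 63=0.59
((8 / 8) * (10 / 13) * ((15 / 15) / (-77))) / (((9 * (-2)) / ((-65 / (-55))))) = 5 / 7623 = 0.00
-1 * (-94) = 94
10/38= 5/19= 0.26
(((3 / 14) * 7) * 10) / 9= 5 / 3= 1.67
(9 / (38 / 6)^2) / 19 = 81 / 6859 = 0.01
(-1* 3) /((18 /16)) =-8 /3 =-2.67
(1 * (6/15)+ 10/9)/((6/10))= 68/27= 2.52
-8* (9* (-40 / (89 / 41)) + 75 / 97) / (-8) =-1425045 / 8633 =-165.07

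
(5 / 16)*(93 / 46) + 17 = 12977 / 736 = 17.63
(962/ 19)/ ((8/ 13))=6253/ 76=82.28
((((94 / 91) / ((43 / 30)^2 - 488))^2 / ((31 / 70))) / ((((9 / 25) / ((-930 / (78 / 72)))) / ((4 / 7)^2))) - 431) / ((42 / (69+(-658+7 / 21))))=54856791635144905163783 / 9080818055168250573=6040.95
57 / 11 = 5.18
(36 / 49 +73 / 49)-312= -15179 / 49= -309.78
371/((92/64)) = 5936/23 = 258.09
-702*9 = -6318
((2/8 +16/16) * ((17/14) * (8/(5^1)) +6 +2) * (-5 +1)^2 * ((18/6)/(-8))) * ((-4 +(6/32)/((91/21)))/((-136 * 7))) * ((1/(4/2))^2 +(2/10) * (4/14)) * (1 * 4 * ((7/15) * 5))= -0.89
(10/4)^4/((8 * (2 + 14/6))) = 1875/1664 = 1.13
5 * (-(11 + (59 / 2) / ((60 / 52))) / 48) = -1097 / 288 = -3.81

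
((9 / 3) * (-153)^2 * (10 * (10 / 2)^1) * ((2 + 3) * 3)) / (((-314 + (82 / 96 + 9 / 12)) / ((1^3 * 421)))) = -212872082400 / 2999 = -70981021.14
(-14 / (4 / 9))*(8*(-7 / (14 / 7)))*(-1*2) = -1764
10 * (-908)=-9080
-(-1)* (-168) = -168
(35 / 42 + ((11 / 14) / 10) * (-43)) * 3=-1069 / 140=-7.64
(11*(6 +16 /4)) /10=11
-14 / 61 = -0.23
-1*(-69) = 69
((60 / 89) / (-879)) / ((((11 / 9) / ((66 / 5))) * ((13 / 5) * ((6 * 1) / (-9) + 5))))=-3240 / 4407013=-0.00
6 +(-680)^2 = 462406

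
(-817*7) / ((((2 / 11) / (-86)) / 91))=246162917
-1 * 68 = -68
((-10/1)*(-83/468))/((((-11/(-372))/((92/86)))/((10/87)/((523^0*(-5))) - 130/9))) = -4469198080/4814667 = -928.25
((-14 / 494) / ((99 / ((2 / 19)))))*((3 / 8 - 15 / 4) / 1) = 21 / 206492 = 0.00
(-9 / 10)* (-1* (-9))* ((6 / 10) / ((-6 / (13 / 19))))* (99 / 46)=104247 / 87400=1.19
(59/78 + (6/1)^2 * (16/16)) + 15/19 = 37.55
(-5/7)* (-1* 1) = 5/7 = 0.71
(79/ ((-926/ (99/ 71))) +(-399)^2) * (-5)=-52334105625/ 65746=-796004.41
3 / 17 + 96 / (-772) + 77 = 252808 / 3281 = 77.05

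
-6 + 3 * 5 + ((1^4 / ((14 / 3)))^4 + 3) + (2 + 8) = 845233 / 38416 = 22.00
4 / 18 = 2 / 9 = 0.22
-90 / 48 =-15 / 8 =-1.88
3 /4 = 0.75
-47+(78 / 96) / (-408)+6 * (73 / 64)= -262153 / 6528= -40.16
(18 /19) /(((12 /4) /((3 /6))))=3 /19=0.16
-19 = -19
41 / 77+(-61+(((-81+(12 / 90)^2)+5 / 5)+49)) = -1584367 / 17325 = -91.45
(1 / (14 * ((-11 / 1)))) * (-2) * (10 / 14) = 0.01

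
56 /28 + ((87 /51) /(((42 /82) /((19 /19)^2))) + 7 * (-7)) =-15590 /357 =-43.67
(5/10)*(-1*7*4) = -14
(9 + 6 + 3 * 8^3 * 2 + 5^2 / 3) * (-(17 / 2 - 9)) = 4643 / 3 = 1547.67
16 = 16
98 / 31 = 3.16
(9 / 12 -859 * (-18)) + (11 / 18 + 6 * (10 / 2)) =557761 / 36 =15493.36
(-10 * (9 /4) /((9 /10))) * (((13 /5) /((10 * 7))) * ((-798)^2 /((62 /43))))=-12713337 /31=-410107.65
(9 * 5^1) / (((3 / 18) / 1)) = 270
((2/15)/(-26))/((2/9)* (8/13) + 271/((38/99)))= -114/15698005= -0.00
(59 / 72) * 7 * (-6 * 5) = -2065 / 12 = -172.08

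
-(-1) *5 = 5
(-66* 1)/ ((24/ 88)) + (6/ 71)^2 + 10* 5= -967836/ 5041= -191.99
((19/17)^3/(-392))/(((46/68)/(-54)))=185193/651406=0.28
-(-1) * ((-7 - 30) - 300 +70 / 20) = -333.50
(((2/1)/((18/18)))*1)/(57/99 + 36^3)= 66/1539667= 0.00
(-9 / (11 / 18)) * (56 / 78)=-1512 / 143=-10.57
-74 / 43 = -1.72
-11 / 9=-1.22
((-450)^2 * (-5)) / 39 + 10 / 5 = -337474 / 13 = -25959.54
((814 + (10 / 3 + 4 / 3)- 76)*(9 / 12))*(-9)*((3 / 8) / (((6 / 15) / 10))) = -375975 / 8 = -46996.88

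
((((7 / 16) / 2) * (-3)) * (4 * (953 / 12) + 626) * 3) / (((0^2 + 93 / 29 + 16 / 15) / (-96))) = 41734.03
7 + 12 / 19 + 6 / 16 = 1217 / 152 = 8.01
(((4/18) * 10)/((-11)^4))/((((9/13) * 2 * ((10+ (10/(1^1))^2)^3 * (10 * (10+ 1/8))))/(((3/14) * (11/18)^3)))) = 13/326794762602000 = 0.00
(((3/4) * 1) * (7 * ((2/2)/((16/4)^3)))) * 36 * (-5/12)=-315/256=-1.23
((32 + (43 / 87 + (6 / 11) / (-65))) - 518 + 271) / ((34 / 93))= -206829706 / 352495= -586.76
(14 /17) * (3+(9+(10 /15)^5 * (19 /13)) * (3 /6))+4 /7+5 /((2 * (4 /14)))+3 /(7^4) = 8034771509 /515763612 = 15.58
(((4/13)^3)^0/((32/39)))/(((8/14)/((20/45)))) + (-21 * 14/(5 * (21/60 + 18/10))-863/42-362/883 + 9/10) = -5926982879/127575840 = -46.46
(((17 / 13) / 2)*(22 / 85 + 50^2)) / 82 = 19.94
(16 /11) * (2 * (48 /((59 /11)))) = 1536 /59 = 26.03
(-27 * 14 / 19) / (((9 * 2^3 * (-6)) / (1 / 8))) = 0.01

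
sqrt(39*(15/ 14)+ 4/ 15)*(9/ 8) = 3*sqrt(1854510)/ 560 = 7.30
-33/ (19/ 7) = -231/ 19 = -12.16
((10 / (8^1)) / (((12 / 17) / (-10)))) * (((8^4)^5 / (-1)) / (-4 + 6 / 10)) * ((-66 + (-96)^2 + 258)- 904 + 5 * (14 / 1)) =-51485150940099510272000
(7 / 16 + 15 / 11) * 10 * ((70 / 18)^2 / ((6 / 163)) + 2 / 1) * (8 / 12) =318025495 / 64152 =4957.37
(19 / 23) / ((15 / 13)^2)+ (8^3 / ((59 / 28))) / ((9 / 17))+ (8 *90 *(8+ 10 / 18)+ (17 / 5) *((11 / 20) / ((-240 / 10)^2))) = 517408471103 / 78163200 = 6619.59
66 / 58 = 33 / 29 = 1.14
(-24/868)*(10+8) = -108/217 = -0.50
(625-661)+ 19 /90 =-3221 /90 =-35.79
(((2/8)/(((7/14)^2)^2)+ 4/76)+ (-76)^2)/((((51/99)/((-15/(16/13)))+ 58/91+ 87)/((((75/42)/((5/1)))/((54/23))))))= 231539275/23067292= 10.04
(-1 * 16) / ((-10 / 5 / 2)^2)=-16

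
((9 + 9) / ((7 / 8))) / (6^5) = 1 / 378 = 0.00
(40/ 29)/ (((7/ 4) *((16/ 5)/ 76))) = 3800/ 203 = 18.72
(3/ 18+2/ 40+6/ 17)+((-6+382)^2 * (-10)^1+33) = -1442000959/ 1020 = -1413726.43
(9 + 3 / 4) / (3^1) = 13 / 4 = 3.25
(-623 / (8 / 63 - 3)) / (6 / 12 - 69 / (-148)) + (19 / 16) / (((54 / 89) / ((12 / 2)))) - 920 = -2548736999 / 3727152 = -683.83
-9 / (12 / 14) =-21 / 2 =-10.50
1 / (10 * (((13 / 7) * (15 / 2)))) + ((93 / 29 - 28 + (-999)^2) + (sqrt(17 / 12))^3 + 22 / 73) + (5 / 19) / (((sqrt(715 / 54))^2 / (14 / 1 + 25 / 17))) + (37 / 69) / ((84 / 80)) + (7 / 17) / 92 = 17 * sqrt(51) / 72 + 614781296923437563 / 616027311900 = 997979.02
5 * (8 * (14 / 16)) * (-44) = -1540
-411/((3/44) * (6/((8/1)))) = -24112/3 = -8037.33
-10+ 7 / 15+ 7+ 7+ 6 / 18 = 24 / 5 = 4.80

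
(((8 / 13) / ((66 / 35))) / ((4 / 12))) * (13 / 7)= 20 / 11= 1.82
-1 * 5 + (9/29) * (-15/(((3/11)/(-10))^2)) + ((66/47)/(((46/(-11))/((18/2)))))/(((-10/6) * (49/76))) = -6260.81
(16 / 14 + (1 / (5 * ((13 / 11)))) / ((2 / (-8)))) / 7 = 212 / 3185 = 0.07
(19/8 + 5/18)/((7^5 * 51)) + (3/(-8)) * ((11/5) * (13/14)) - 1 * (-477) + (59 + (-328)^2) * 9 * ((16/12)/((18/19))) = 841768501891799/617153040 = 1363954.23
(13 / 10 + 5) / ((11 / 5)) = 63 / 22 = 2.86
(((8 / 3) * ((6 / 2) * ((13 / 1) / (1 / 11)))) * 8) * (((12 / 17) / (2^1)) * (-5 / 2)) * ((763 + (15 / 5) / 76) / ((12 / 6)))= -995125560 / 323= -3080884.09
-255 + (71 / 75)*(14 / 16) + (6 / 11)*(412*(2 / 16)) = -1492133 / 6600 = -226.08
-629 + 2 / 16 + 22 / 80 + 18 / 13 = -40769 / 65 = -627.22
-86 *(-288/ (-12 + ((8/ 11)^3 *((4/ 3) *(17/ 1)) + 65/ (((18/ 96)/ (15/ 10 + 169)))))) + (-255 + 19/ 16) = -239203222759/ 943999280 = -253.39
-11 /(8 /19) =-209 /8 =-26.12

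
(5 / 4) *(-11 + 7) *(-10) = 50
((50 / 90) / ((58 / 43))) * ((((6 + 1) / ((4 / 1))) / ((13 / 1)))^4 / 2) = 516215 / 7633327104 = 0.00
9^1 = 9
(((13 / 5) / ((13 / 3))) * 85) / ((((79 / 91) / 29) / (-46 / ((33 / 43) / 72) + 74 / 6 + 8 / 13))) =-6370038703 / 869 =-7330309.21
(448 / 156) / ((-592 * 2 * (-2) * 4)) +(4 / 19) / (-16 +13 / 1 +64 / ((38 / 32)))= 99121 / 22326096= 0.00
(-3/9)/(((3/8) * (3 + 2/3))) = -8/33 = -0.24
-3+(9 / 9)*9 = 6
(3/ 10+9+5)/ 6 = 143/ 60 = 2.38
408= 408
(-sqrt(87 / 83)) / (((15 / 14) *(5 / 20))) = -56 *sqrt(7221) / 1245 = -3.82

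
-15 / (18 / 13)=-65 / 6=-10.83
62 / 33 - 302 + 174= -4162 / 33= -126.12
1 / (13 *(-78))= -1 / 1014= -0.00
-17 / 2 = -8.50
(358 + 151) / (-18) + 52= 427 / 18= 23.72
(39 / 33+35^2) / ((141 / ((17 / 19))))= 76432 / 9823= 7.78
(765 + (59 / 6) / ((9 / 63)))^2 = 25030009 / 36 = 695278.03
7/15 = 0.47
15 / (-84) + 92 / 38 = 1193 / 532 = 2.24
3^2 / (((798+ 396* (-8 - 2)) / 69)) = -207 / 1054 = -0.20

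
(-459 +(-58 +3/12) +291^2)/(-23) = -3659.32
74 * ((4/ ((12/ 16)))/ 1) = 1184/ 3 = 394.67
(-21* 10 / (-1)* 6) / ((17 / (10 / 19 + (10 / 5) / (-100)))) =60606 / 1615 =37.53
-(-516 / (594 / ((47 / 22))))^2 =-4084441 / 1185921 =-3.44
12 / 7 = 1.71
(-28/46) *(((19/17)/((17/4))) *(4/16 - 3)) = 2926/6647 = 0.44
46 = 46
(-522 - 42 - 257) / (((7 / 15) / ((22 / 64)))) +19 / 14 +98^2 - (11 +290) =1948711 / 224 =8699.60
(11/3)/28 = 0.13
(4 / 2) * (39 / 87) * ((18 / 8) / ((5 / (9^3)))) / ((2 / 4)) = 85293 / 145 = 588.23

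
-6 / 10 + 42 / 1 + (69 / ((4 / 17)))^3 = 8069836833 / 320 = 25218240.10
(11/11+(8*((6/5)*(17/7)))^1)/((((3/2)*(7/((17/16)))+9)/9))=43401/3745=11.59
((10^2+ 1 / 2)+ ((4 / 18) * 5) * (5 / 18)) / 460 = 16331 / 74520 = 0.22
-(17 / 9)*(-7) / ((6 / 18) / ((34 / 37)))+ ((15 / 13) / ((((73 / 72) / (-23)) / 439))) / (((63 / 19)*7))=-2367205714 / 5161611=-458.62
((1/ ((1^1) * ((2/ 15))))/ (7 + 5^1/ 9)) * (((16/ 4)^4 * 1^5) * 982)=4242240/ 17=249543.53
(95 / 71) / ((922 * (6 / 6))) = 95 / 65462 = 0.00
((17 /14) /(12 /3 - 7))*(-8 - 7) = 85 /14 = 6.07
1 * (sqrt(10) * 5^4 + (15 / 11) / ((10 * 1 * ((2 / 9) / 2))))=27 / 22 + 625 * sqrt(10)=1977.65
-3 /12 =-1 /4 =-0.25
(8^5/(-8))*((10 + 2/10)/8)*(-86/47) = 2245632/235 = 9555.88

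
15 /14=1.07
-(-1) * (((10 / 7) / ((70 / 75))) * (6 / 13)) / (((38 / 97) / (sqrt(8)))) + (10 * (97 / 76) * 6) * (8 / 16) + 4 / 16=43650 * sqrt(2) / 12103 + 2929 / 76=43.64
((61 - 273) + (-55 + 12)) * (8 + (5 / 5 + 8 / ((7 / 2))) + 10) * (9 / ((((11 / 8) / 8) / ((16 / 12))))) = -29180160 / 77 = -378963.12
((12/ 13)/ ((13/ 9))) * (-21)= -2268/ 169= -13.42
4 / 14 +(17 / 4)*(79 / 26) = 9609 / 728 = 13.20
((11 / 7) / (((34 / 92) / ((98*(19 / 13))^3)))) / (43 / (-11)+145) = 320822049779 / 3622853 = 88555.08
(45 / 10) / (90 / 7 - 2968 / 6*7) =-189 / 144892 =-0.00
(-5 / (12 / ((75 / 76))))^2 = 15625 / 92416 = 0.17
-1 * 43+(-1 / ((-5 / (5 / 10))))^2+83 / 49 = -202351 / 4900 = -41.30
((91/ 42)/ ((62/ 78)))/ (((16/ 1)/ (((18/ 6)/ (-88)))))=-507/ 87296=-0.01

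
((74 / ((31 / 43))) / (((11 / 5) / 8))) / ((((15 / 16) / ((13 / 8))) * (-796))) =-165464 / 203577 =-0.81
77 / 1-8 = 69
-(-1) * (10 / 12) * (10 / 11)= 0.76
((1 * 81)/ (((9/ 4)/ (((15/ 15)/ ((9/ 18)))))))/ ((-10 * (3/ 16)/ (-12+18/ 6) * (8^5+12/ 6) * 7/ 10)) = 1728/ 114695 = 0.02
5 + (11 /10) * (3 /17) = 883 /170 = 5.19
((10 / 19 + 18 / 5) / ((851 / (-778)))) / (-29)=304976 / 2344505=0.13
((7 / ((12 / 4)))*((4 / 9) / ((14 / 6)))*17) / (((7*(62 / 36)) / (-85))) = -11560 / 217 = -53.27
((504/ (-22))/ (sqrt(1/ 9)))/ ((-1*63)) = 12/ 11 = 1.09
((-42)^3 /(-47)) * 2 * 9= 1333584 /47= 28374.13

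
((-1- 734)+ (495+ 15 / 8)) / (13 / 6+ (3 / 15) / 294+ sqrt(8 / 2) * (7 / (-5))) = 93345 / 248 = 376.39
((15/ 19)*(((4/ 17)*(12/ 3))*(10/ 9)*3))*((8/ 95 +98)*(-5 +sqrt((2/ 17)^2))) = -123743040/ 104329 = -1186.08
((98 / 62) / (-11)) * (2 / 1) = -98 / 341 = -0.29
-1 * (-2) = 2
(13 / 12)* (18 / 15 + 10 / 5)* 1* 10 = 34.67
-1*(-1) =1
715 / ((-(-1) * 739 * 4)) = 715 / 2956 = 0.24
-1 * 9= -9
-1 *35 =-35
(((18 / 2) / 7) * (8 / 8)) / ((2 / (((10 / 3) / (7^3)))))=15 / 2401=0.01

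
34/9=3.78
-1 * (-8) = 8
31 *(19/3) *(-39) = -7657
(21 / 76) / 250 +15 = 285021 / 19000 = 15.00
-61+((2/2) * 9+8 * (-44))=-404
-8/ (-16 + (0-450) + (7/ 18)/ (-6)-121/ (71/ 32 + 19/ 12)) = 315360/ 19626803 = 0.02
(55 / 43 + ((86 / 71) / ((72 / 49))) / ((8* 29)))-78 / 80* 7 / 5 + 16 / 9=360253663 / 212488800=1.70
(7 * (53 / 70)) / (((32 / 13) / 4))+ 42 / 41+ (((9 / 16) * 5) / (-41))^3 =13602034999 / 1411502080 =9.64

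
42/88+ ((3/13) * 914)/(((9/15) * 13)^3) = 10425029/11310156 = 0.92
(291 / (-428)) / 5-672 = -1438371 / 2140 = -672.14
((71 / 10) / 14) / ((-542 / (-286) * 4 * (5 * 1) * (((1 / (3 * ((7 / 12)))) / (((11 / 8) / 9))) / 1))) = 111683 / 31219200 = 0.00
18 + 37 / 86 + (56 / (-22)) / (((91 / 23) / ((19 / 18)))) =1964731 / 110682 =17.75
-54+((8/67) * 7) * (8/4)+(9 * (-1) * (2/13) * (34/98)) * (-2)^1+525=20214157/42679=473.63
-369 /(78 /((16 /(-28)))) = 246 /91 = 2.70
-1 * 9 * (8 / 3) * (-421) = 10104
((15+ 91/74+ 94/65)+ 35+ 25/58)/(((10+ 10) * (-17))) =-1851971/11856650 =-0.16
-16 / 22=-8 / 11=-0.73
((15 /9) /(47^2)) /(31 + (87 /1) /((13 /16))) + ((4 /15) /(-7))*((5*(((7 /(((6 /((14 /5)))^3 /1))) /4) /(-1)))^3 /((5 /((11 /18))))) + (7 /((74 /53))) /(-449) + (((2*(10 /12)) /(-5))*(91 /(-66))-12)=-11117667411312320829920291 /962711111282019412500000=-11.55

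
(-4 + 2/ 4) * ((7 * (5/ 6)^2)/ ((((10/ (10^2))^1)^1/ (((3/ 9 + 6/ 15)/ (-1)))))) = 124.77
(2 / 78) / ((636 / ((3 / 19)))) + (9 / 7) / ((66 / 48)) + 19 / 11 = 32203937 / 12096084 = 2.66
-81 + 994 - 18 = 895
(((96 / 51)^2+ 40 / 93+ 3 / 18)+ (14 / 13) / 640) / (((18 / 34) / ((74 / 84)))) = 5711290141 / 828696960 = 6.89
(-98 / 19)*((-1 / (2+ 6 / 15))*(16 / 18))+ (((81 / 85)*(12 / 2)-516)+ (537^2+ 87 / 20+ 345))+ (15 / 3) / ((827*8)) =83145892747811 / 288490680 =288209.98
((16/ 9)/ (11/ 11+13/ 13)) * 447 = 1192/ 3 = 397.33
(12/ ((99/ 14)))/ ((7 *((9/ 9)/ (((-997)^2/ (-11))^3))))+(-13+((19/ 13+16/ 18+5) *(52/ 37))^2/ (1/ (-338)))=-290421088777270984281053/ 1623525849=-178882947232502.60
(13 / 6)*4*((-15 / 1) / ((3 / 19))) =-2470 / 3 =-823.33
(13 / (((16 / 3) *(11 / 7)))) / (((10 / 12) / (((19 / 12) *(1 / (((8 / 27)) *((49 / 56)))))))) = 20007 / 1760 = 11.37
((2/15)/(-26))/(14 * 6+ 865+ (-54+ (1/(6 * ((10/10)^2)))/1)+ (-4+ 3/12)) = -0.00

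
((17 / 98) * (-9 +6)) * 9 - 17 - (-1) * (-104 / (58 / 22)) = -173737 / 2842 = -61.13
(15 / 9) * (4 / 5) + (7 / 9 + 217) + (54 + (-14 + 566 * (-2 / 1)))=-7856 / 9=-872.89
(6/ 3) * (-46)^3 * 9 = -1752048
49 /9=5.44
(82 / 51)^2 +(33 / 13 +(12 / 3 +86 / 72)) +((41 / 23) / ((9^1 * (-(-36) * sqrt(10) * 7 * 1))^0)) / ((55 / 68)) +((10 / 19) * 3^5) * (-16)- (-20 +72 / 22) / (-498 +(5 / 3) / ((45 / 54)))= -204957412889951 / 100774236420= -2033.83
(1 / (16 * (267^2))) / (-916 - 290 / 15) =-1 / 1066863648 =-0.00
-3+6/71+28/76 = -3436/1349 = -2.55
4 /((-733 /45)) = -180 /733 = -0.25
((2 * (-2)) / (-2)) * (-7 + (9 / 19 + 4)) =-96 / 19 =-5.05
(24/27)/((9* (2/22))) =88/81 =1.09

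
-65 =-65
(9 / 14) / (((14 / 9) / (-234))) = -9477 / 98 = -96.70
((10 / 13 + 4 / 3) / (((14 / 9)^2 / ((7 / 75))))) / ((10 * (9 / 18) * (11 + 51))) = 369 / 1410500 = 0.00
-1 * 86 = -86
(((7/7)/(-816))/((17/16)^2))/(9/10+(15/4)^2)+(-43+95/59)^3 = -256920730714820824/3623416053957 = -70905.67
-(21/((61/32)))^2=-451584/3721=-121.36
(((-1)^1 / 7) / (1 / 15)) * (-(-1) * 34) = -72.86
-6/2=-3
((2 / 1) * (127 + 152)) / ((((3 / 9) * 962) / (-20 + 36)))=13392 / 481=27.84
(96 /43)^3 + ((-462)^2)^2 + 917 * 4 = 45558344815.13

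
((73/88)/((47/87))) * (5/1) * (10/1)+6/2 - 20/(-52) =2155067/26884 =80.16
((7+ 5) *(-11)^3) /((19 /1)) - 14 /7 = -16010 /19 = -842.63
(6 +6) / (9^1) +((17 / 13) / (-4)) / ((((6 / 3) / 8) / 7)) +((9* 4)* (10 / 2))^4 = 1049759992.18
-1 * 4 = -4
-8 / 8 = -1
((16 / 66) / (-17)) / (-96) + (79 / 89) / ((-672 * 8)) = -4447 / 268418304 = -0.00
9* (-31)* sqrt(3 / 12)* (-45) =12555 / 2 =6277.50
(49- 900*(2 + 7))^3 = -521854556651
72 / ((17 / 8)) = 576 / 17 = 33.88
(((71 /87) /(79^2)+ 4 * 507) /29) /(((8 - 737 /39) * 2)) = -14314782911 /4461378850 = -3.21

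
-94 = -94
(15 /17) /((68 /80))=300 /289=1.04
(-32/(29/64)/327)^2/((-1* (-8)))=524288/89927289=0.01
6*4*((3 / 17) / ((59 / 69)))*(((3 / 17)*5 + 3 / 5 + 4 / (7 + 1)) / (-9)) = -93012 / 85255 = -1.09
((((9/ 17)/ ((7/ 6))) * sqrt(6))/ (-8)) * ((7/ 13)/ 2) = -27 * sqrt(6)/ 1768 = -0.04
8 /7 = 1.14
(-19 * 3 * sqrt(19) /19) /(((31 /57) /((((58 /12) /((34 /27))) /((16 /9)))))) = -401679 * sqrt(19) /33728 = -51.91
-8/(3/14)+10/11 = -1202/33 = -36.42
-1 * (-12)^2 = -144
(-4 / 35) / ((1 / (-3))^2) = -36 / 35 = -1.03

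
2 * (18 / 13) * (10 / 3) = 120 / 13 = 9.23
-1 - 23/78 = -101/78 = -1.29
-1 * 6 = -6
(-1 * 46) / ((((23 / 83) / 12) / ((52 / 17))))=-103584 / 17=-6093.18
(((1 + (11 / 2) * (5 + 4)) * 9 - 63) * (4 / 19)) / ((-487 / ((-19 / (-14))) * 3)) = -261 / 3409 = -0.08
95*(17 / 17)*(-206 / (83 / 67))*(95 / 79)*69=-8594850450 / 6557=-1310790.06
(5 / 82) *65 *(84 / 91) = 150 / 41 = 3.66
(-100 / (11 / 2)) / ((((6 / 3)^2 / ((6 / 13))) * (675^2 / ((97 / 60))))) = -97 / 13030875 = -0.00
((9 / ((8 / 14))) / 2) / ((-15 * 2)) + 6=459 / 80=5.74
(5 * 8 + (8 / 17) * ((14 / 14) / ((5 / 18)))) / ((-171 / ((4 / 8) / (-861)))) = 0.00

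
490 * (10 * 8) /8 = 4900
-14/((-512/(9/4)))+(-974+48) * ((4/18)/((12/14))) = -6635867/27648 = -240.01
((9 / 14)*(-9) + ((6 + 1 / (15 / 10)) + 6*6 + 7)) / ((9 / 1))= 1843 / 378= 4.88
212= 212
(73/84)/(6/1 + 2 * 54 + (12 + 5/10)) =0.01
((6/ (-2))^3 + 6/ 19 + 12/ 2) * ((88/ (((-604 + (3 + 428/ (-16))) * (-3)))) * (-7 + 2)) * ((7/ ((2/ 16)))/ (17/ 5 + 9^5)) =2934400/ 640302489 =0.00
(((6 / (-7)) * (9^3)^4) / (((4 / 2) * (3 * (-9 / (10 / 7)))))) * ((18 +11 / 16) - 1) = 113276018741.67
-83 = -83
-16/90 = -8/45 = -0.18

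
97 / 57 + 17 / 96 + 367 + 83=824227 / 1824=451.88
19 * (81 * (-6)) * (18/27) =-6156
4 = 4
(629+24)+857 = 1510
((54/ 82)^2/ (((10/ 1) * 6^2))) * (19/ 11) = 1539/ 739640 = 0.00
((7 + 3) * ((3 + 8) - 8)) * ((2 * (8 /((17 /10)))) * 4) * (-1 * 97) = -1862400 /17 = -109552.94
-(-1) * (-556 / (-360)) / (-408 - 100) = -139 / 45720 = -0.00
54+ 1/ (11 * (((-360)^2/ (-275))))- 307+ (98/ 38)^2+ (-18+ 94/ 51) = -8351423225/ 31814208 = -262.51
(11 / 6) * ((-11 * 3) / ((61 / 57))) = -6897 / 122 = -56.53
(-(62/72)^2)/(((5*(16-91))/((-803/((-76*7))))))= 771683/258552000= 0.00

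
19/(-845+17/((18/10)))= -171/7520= -0.02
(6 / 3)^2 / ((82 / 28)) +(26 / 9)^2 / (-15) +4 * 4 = 837364 / 49815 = 16.81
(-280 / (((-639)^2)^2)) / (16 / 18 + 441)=-280 / 73674384140673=-0.00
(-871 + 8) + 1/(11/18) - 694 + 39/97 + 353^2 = 131298659/1067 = 123054.04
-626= -626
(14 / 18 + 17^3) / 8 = 5528 / 9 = 614.22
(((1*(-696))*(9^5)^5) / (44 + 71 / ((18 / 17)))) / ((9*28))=-17853819746785156927895.85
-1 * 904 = -904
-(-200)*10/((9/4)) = 888.89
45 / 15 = 3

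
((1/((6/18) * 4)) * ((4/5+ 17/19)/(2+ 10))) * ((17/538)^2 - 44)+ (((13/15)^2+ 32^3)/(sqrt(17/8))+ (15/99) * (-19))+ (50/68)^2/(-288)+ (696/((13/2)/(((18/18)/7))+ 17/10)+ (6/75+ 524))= 3945667446182437391/7426653952291200+ 14745938 * sqrt(34)/3825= 23010.46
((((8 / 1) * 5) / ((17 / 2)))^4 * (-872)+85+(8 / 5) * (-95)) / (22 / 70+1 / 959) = -8156686798765 / 6013512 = -1356393.20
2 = 2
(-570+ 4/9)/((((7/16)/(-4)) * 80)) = 20504/315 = 65.09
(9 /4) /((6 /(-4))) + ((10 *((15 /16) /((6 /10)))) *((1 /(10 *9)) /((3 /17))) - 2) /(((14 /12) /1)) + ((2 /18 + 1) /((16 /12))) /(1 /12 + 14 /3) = -21025 /9576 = -2.20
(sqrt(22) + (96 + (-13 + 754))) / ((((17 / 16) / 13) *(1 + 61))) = 104 *sqrt(22) / 527 + 2808 / 17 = 166.10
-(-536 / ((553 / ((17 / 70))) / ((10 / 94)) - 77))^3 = 756556092928 / 47660394438712125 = 0.00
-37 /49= -0.76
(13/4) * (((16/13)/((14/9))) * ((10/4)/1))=45/7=6.43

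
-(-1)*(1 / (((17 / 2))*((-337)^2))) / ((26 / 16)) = 16 / 25098749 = 0.00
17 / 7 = 2.43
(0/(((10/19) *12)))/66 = 0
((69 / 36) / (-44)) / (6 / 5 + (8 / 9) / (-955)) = -65895 / 1813856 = -0.04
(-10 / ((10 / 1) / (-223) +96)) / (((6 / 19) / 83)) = -1758355 / 64194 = -27.39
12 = 12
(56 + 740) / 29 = 796 / 29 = 27.45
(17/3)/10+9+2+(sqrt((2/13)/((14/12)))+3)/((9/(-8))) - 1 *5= 39/10 - 16 *sqrt(273)/819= 3.58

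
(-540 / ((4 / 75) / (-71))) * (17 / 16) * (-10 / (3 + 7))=-12220875 / 16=-763804.69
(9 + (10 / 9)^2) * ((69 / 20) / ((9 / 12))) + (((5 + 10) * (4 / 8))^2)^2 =20808197 / 6480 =3211.14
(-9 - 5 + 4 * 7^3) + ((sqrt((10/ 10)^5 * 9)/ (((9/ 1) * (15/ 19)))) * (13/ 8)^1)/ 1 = 489127/ 360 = 1358.69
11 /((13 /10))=110 /13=8.46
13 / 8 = 1.62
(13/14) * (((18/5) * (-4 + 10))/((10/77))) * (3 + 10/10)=15444/25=617.76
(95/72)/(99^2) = 95/705672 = 0.00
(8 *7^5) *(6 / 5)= 806736 / 5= 161347.20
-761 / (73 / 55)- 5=-578.36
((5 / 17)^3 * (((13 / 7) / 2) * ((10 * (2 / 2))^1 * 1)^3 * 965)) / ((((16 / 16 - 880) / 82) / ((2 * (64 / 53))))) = -8229520000000 / 1602173517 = -5136.47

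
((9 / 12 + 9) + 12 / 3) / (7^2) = 55 / 196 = 0.28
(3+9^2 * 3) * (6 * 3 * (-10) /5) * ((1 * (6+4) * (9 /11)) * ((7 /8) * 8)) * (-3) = 16737840 /11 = 1521621.82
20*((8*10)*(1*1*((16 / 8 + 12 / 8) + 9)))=20000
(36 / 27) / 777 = 4 / 2331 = 0.00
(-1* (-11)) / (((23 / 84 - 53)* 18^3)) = -77 / 2152494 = -0.00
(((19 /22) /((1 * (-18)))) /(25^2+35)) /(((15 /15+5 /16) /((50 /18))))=-95 /617463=-0.00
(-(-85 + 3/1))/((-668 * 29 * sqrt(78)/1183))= -3731 * sqrt(78)/58116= -0.57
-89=-89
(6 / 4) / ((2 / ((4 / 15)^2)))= 4 / 75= 0.05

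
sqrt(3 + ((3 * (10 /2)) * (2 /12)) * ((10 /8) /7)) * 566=283 * sqrt(2702) /14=1050.75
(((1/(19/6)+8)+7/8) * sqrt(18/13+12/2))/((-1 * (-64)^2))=-1397 * sqrt(78)/2023424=-0.01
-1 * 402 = -402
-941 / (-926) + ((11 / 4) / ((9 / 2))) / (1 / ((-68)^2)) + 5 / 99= 2826.84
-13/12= -1.08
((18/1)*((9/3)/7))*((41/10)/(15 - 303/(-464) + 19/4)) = 513648/331345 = 1.55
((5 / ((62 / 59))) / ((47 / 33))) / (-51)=-3245 / 49538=-0.07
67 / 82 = 0.82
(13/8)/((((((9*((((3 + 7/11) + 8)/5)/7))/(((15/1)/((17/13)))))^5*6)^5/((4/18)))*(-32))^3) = -9817475217843984622292054391779585563087742484195859821178426305760115994636134646234387727418667444031390850496136801887946412411642331064467851010083997478829151026727944316109614168280764669153796091668840978180145310322485815758352392970618986636055669069229003948518525954029160143885120171081126727585797198116779327392578125/144197307101348124360101245525488953706350749337194302390753972448238200653465127838976424968427984108344830949666282071855353174437622225928567506674410984939962207398985288217267496834638822908414672097221238627972234429669413625185958106965261987931129822871390363381060077248285680048151373128876949504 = -68083623856746763271883620.00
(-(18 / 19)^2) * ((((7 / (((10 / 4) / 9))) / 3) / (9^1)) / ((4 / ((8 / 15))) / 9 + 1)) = -0.46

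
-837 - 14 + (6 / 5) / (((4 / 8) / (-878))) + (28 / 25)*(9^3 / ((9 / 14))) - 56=-43603 / 25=-1744.12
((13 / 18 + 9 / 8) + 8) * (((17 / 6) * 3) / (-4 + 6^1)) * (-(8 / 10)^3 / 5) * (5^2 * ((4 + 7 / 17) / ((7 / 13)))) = -18434 / 21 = -877.81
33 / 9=11 / 3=3.67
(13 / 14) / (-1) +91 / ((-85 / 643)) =-820287 / 1190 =-689.32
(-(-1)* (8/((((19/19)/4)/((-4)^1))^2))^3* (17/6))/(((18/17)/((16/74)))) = 4964982194176/999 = 4969952146.32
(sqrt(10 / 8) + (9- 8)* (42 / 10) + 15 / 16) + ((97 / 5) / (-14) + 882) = sqrt(5) / 2 + 496021 / 560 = 886.87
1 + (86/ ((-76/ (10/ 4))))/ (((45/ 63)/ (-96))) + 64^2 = 85067/ 19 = 4477.21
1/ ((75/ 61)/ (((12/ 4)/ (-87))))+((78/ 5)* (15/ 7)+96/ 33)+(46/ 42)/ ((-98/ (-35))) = 28683489/ 781550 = 36.70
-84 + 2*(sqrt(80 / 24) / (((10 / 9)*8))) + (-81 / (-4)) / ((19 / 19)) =-255 / 4 + 3*sqrt(30) / 40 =-63.34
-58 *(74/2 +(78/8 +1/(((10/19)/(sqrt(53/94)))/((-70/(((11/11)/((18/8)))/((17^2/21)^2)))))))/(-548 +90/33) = 59653/11996 - 506220781 *sqrt(4982)/7893368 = -4521.70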